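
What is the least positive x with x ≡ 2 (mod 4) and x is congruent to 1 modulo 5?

6

x ≡ 2 (mod 4) gives x ∈ {2, 6}.
The first of these with x mod 5 = 1 is 6.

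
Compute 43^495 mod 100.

7

Successive squares of 43 mod 100: 43^1≡43, 43^2≡49, 43^4≡1, 43^8≡1, 43^16≡1, 43^32≡1, 43^64≡1, 43^128≡1, 43^256≡1.
Since 495 = 1 + 2 + 4 + 8 + 32 + 64 + 128 + 256 in binary, 43^495 ≡ 43·49·1·1·1·1·1·1 ≡ 7 (mod 100).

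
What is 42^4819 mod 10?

Powers of 2 mod 10 repeat with period 4: 2, 4, 8, 6.
4819 mod 4 = 3, so the last digit matches 2^3 = 8.

8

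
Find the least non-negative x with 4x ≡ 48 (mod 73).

12

The inverse of 4 mod 73 is 55 (since 4·55 = 220 ≡ 1).
So x ≡ 55·48 = 2640 ≡ 12 (mod 73).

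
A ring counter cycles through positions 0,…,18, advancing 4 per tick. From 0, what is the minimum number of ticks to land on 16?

4

4⁻¹ ≡ 5 (mod 19) because 4·5 = 20 = 1·19 + 1.
Multiplying both sides by 5: x ≡ 5·16 = 80 ≡ 4 (mod 19).
Check: 4·4 = 16 = 0·19 + 16.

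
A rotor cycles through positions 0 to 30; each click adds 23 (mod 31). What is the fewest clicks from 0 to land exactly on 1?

23·27 = 621 = 20·31 + 1, so 23⁻¹ ≡ 27 (mod 31).

27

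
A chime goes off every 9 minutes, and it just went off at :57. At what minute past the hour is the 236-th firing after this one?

236·9 = 2124.
2124 − 35·60 = 24, so 2124 ≡ 24 (mod 60).
(57 + 24) mod 60 = 21.

21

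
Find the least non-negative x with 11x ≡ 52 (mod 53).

24

The inverse of 11 mod 53 is 29 (since 11·29 = 319 ≡ 1).
Multiplying both sides by 29: x ≡ 29·52 = 1508 ≡ 24 (mod 53).
Check: 11·24 = 264 = 4·53 + 52.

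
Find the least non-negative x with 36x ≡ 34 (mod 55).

The inverse of 36 mod 55 is 26 (since 36·26 = 936 ≡ 1).
So x ≡ 26·34 = 884 ≡ 4 (mod 55).

4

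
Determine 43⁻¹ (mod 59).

59 = 1·43 + 16
43 = 2·16 + 11
16 = 1·11 + 5
11 = 2·5 + 1
5 = 5·1 + 0
Back-substituting gives 43·11 ≡ 1 (mod 59).

11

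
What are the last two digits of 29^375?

By repeated squaring mod 100: 29^1≡29, 29^2≡41, 29^4≡81, 29^8≡61, 29^16≡21, 29^32≡41, 29^64≡81, 29^128≡61, 29^256≡21.
375 = 1 + 2 + 4 + 16 + 32 + 64 + 256, so 29^375 ≡ 29·41·81·21·41·81·21 ≡ 49 (mod 100).

49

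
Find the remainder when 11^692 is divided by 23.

Successive squares of 11 mod 23: 11^1≡11, 11^2≡6, 11^4≡13, 11^8≡8, 11^16≡18, 11^32≡2, 11^64≡4, 11^128≡16, 11^256≡3, 11^512≡9.
Since 692 = 4 + 16 + 32 + 128 + 512 in binary, 11^692 ≡ 13·18·2·16·9 ≡ 2 (mod 23).

2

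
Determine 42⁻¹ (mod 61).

16

61 = 1·42 + 19
42 = 2·19 + 4
19 = 4·4 + 3
4 = 1·3 + 1
3 = 3·1 + 0
Back-substituting gives 42·16 ≡ 1 (mod 61).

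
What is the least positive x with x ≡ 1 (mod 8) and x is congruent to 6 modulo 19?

25

Since 19·3 ≡ 1 (mod 8), take x = 6 + 19·((1−6)·3 mod 8) = 6 + 19·1 = 25.
Check: 25 mod 8 = 1, 25 mod 19 = 6.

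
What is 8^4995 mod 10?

2

Powers of 8 mod 10 repeat with period 4: 8, 4, 2, 6.
4995 leaves remainder 3 on division by 4, so 8^4995 ends in 2.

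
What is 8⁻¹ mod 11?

11 = 1·8 + 3
8 = 2·3 + 2
3 = 1·2 + 1
2 = 2·1 + 0
Back-substituting gives 8·7 ≡ 1 (mod 11).

7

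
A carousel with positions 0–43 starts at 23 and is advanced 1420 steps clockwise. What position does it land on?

1420 = 32·44 + 12, so 1420 mod 44 = 12.
(23 + 12) mod 44 = 35.

35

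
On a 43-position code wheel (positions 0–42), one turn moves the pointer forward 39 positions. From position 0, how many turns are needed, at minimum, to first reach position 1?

39·32 = 1248 = 29·43 + 1, so 39⁻¹ ≡ 32 (mod 43).

32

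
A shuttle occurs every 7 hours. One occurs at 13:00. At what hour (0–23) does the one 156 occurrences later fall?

156·7 = 1092.
Dividing 1092 by 24 gives quotient 45 and remainder 12.
(13 + 12) mod 24 = 1.

1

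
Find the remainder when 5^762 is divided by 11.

Square-and-reduce mod 11: 5^1≡5, 5^2≡3, 5^4≡9, 5^8≡4, 5^16≡5, 5^32≡3, 5^64≡9, 5^128≡4, 5^256≡5, 5^512≡3.
762 = 2 + 8 + 16 + 32 + 64 + 128 + 512, so 5^762 ≡ 3·4·5·3·9·4·3 ≡ 3 (mod 11).

3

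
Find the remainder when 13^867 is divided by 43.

16

Successive squares of 13 mod 43: 13^1≡13, 13^2≡40, 13^4≡9, 13^8≡38, 13^16≡25, 13^32≡23, 13^64≡13, 13^128≡40, 13^256≡9, 13^512≡38.
867 = 1 + 2 + 32 + 64 + 256 + 512, so 13^867 ≡ 13·40·23·13·9·38 ≡ 16 (mod 43).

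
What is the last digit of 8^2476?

6

The units digit of 8^n cycles with period 4: 8, 4, 2, 6, …
2476 mod 4 = 0, so the last digit matches 8^4 = 6.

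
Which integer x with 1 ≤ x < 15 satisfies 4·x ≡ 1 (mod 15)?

4·4 = 16 = 1·15 + 1, so 4⁻¹ ≡ 4 (mod 15).

4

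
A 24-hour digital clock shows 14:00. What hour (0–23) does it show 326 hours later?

Dividing 326 by 24 gives quotient 13 and remainder 14.
(14 + 14) mod 24 = 4.

4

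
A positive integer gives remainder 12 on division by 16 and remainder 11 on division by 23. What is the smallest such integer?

x ≡ 12 (mod 16) gives x ∈ {12, 28, 44, 60, 76, 92, 108, 124, …}.
The first of these with x mod 23 = 11 is 172.

172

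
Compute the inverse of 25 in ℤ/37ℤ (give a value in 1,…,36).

3

25·3 = 75 = 2·37 + 1, so 25⁻¹ ≡ 3 (mod 37).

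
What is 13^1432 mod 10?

Powers of 3 mod 10 repeat with period 4: 3, 9, 7, 1.
1432 mod 4 = 0, so the last digit matches 3^4 = 1.

1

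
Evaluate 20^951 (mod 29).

16

Successive squares of 20 mod 29: 20^1≡20, 20^2≡23, 20^4≡7, 20^8≡20, 20^16≡23, 20^32≡7, 20^64≡20, 20^128≡23, 20^256≡7, 20^512≡20.
951 = 1 + 2 + 4 + 16 + 32 + 128 + 256 + 512, so 20^951 ≡ 20·23·7·23·7·23·7·20 ≡ 16 (mod 29).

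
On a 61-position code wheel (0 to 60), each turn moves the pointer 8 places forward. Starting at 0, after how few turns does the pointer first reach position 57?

30

The inverse of 8 mod 61 is 23 (since 8·23 = 184 ≡ 1).
So x ≡ 23·57 = 1311 ≡ 30 (mod 61).
Check: 8·30 = 240 = 3·61 + 57.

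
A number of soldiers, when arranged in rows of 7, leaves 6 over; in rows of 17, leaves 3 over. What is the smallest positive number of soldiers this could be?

x ≡ 6 (mod 7) gives x ∈ {6, 13, 20}.
The first of these with x mod 17 = 3 is 20.

20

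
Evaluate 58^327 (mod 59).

By repeated squaring mod 59: 58^1≡58, 58^2≡1, 58^4≡1, 58^8≡1, 58^16≡1, 58^32≡1, 58^64≡1, 58^128≡1, 58^256≡1.
327 = 1 + 2 + 4 + 64 + 256, so 58^327 ≡ 58·1·1·1·1 ≡ 58 (mod 59).

58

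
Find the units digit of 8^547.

2

Last digits of 8^n: 8, 4, 2, 6 (period 4).
547 mod 4 = 3, so the last digit matches 8^3 = 2.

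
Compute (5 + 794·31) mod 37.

794·31 = 24614.
24614 − 665·37 = 9, so 24614 ≡ 9 (mod 37).
(5 + 9) mod 37 = 14.

14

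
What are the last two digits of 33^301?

By repeated squaring mod 100: 33^1≡33, 33^2≡89, 33^4≡21, 33^8≡41, 33^16≡81, 33^32≡61, 33^64≡21, 33^128≡41, 33^256≡81.
301 = 1 + 4 + 8 + 32 + 256, so 33^301 ≡ 33·21·41·61·81 ≡ 33 (mod 100).

33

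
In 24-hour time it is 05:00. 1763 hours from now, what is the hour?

16

1763 mod 24 = 11 (since 73·24 = 1752).
(5 + 11) mod 24 = 16.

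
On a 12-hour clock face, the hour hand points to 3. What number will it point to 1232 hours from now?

1232 = 102·12 + 8, so 1232 mod 12 = 8.
3 + 8 → 11 on a 12-hour dial.

11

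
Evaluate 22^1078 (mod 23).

Square-and-reduce mod 23: 22^1≡22, 22^2≡1, 22^4≡1, 22^8≡1, 22^16≡1, 22^32≡1, 22^64≡1, 22^128≡1, 22^256≡1, 22^512≡1, 22^1024≡1.
1078 = 2 + 4 + 16 + 32 + 1024, so 22^1078 ≡ 1·1·1·1·1 ≡ 1 (mod 23).

1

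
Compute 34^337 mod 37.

7

By repeated squaring mod 37: 34^1≡34, 34^2≡9, 34^4≡7, 34^8≡12, 34^16≡33, 34^32≡16, 34^64≡34, 34^128≡9, 34^256≡7.
Since 337 = 1 + 16 + 64 + 256 in binary, 34^337 ≡ 34·33·34·7 ≡ 7 (mod 37).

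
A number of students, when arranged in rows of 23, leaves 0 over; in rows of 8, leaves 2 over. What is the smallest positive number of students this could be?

x ≡ 2 (mod 8) gives x ∈ {2, 10, 18, 26, 34, 42, 50, 58, …}.
The first of these with x mod 23 = 0 is 138.

138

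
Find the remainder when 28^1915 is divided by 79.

43

Square-and-reduce mod 79: 28^1≡28, 28^2≡73, 28^4≡36, 28^8≡32, 28^16≡76, 28^32≡9, 28^64≡2, 28^128≡4, 28^256≡16, 28^512≡19, 28^1024≡45.
1915 = 1 + 2 + 8 + 16 + 32 + 64 + 256 + 512 + 1024, so 28^1915 ≡ 28·73·32·76·9·2·16·19·45 ≡ 43 (mod 79).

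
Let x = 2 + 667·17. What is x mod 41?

667·17 = 11339.
11339 = 276·41 + 23, so 11339 mod 41 = 23.
(2 + 23) mod 41 = 25.

25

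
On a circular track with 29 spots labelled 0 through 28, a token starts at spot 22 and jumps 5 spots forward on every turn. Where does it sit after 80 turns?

80·5 = 400.
400 − 13·29 = 23, so 400 ≡ 23 (mod 29).
(22 + 23) mod 29 = 16.

16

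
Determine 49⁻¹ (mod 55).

55 = 1·49 + 6
49 = 8·6 + 1
6 = 6·1 + 0
Back-substituting gives 49·9 ≡ 1 (mod 55).

9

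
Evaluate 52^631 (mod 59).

14

Successive squares of 52 mod 59: 52^1≡52, 52^2≡49, 52^4≡41, 52^8≡29, 52^16≡15, 52^32≡48, 52^64≡3, 52^128≡9, 52^256≡22, 52^512≡12.
631 = 1 + 2 + 4 + 16 + 32 + 64 + 512, so 52^631 ≡ 52·49·41·15·48·3·12 ≡ 14 (mod 59).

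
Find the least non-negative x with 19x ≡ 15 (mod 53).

19⁻¹ ≡ 14 (mod 53) because 19·14 = 266 = 5·53 + 1.
So x ≡ 14·15 = 210 ≡ 51 (mod 53).

51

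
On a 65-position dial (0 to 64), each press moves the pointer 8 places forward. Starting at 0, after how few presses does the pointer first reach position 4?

8⁻¹ ≡ 57 (mod 65) because 8·57 = 456 = 7·65 + 1.
So x ≡ 57·4 = 228 ≡ 33 (mod 65).
Check: 8·33 = 264 = 4·65 + 4.

33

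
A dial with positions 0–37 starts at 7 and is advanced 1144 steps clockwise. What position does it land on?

11

Dividing 1144 by 38 gives quotient 30 and remainder 4.
(7 + 4) mod 38 = 11.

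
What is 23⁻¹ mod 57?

5

57 = 2·23 + 11
23 = 2·11 + 1
11 = 11·1 + 0
Back-substituting gives 23·5 ≡ 1 (mod 57).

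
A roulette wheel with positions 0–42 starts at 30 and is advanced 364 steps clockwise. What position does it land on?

7

364 = 8·43 + 20, so 364 mod 43 = 20.
(30 + 20) mod 43 = 7.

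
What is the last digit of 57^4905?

7

Last digits of 7^n: 7, 9, 3, 1 (period 4).
4905 leaves remainder 1 on division by 4, so 57^4905 ends in 7.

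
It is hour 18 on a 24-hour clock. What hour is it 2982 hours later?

0

2982 = 124·24 + 6, so 2982 mod 24 = 6.
(18 + 6) mod 24 = 0.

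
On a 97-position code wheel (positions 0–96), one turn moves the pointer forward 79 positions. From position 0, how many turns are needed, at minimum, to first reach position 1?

97 = 1·79 + 18
79 = 4·18 + 7
18 = 2·7 + 4
7 = 1·4 + 3
4 = 1·3 + 1
3 = 3·1 + 0
Back-substituting gives 79·70 ≡ 1 (mod 97).

70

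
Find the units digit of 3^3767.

7

Last digits of 3^n: 3, 9, 7, 1 (period 4).
3767 leaves remainder 3 on division by 4, so 3^3767 ends in 7.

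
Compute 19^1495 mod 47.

By repeated squaring mod 47: 19^1≡19, 19^2≡32, 19^4≡37, 19^8≡6, 19^16≡36, 19^32≡27, 19^64≡24, 19^128≡12, 19^256≡3, 19^512≡9, 19^1024≡34.
Since 1495 = 1 + 2 + 4 + 16 + 64 + 128 + 256 + 1024 in binary, 19^1495 ≡ 19·32·37·36·24·12·3·34 ≡ 46 (mod 47).

46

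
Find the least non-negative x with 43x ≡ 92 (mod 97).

The inverse of 43 mod 97 is 88 (since 43·88 = 3784 ≡ 1).
Multiplying both sides by 88: x ≡ 88·92 = 8096 ≡ 45 (mod 97).

45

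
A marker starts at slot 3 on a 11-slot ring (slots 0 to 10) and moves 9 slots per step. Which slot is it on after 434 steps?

434·9 = 3906.
3906 − 355·11 = 1, so 3906 ≡ 1 (mod 11).
(3 + 1) mod 11 = 4.

4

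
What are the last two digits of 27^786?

Successive squares of 27 mod 100: 27^1≡27, 27^2≡29, 27^4≡41, 27^8≡81, 27^16≡61, 27^32≡21, 27^64≡41, 27^128≡81, 27^256≡61, 27^512≡21.
Since 786 = 2 + 16 + 256 + 512 in binary, 27^786 ≡ 29·61·61·21 ≡ 89 (mod 100).

89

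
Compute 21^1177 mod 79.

10

Square-and-reduce mod 79: 21^1≡21, 21^2≡46, 21^4≡62, 21^8≡52, 21^16≡18, 21^32≡8, 21^64≡64, 21^128≡67, 21^256≡65, 21^512≡38, 21^1024≡22.
1177 = 1 + 8 + 16 + 128 + 1024, so 21^1177 ≡ 21·52·18·67·22 ≡ 10 (mod 79).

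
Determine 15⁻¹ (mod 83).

83 = 5·15 + 8
15 = 1·8 + 7
8 = 1·7 + 1
7 = 7·1 + 0
Back-substituting gives 15·72 ≡ 1 (mod 83).

72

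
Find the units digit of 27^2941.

7

Powers of 7 mod 10 repeat with period 4: 7, 9, 3, 1.
2941 leaves remainder 1 on division by 4, so 27^2941 ends in 7.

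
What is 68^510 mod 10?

Powers of 8 mod 10 repeat with period 4: 8, 4, 2, 6.
510 mod 4 = 2, so the last digit matches 8^2 = 4.

4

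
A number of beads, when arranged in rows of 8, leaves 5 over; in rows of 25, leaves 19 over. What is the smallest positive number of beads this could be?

69

Since 25·1 ≡ 1 (mod 8), take x = 19 + 25·((5−19)·1 mod 8) = 19 + 25·2 = 69.
Check: 69 mod 8 = 5, 69 mod 25 = 19.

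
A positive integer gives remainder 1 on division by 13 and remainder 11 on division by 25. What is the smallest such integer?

261

x ≡ 1 (mod 13) gives x ∈ {1, 14, 27, 40, 53, 66, 79, 92, …}.
The first of these with x mod 25 = 11 is 261.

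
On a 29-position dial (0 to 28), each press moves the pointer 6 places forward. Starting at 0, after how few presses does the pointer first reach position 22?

23

6⁻¹ ≡ 5 (mod 29) because 6·5 = 30 = 1·29 + 1.
Multiplying both sides by 5: x ≡ 5·22 = 110 ≡ 23 (mod 29).
Check: 6·23 = 138 = 4·29 + 22.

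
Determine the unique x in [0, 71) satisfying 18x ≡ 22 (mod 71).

18⁻¹ ≡ 4 (mod 71) because 18·4 = 72 = 1·71 + 1.
Multiplying both sides by 4: x ≡ 4·22 = 88 ≡ 17 (mod 71).
Check: 18·17 = 306 = 4·71 + 22.

17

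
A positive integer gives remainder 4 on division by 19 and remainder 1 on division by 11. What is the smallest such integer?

23

x ≡ 1 (mod 11) gives x ∈ {1, 12, 23}.
The first of these with x mod 19 = 4 is 23.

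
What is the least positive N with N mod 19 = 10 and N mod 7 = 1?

x ≡ 1 (mod 7) gives x ∈ {1, 8, 15, 22, 29}.
The first of these with x mod 19 = 10 is 29.

29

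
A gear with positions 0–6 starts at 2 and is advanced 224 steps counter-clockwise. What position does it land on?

2

224 − 32·7 = 0, so 224 ≡ 0 (mod 7).
(2 − 0) mod 7 = 2.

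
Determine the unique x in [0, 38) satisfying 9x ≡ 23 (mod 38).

11

The inverse of 9 mod 38 is 17 (since 9·17 = 153 ≡ 1).
Multiplying both sides by 17: x ≡ 17·23 = 391 ≡ 11 (mod 38).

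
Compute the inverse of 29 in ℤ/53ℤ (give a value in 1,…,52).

11

29·11 = 319 = 6·53 + 1, so 29⁻¹ ≡ 11 (mod 53).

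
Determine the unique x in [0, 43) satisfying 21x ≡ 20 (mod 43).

21⁻¹ ≡ 41 (mod 43) because 21·41 = 861 = 20·43 + 1.
So x ≡ 41·20 = 820 ≡ 3 (mod 43).
Check: 21·3 = 63 = 1·43 + 20.

3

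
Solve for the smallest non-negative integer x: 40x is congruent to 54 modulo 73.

5

The inverse of 40 mod 73 is 42 (since 40·42 = 1680 ≡ 1).
So x ≡ 42·54 = 2268 ≡ 5 (mod 73).
Check: 40·5 = 200 = 2·73 + 54.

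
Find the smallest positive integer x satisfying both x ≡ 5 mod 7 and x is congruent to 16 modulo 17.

x ≡ 5 (mod 7) gives x ∈ {5, 12, 19, 26, 33}.
The first of these with x mod 17 = 16 is 33.

33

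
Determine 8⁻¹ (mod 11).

7

11 = 1·8 + 3
8 = 2·3 + 2
3 = 1·2 + 1
2 = 2·1 + 0
Back-substituting gives 8·7 ≡ 1 (mod 11).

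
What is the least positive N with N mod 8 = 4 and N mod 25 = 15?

140

Since 25·1 ≡ 1 (mod 8), take x = 15 + 25·((4−15)·1 mod 8) = 15 + 25·5 = 140.
Check: 140 mod 8 = 4, 140 mod 25 = 15.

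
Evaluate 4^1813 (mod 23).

By repeated squaring mod 23: 4^1≡4, 4^2≡16, 4^4≡3, 4^8≡9, 4^16≡12, 4^32≡6, 4^64≡13, 4^128≡8, 4^256≡18, 4^512≡2, 4^1024≡4.
1813 = 1 + 4 + 16 + 256 + 512 + 1024, so 4^1813 ≡ 4·3·12·18·2·4 ≡ 13 (mod 23).

13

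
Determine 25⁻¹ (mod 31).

31 = 1·25 + 6
25 = 4·6 + 1
6 = 6·1 + 0
Back-substituting gives 25·5 ≡ 1 (mod 31).

5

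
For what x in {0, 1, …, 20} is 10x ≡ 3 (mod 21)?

The inverse of 10 mod 21 is 19 (since 10·19 = 190 ≡ 1).
Multiplying both sides by 19: x ≡ 19·3 = 57 ≡ 15 (mod 21).
Check: 10·15 = 150 = 7·21 + 3.

15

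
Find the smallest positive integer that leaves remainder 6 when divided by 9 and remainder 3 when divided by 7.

x ≡ 3 (mod 7) gives x ∈ {3, 10, 17, 24}.
The first of these with x mod 9 = 6 is 24.

24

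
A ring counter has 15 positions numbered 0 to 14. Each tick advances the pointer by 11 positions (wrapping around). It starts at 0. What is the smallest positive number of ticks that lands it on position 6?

The inverse of 11 mod 15 is 11 (since 11·11 = 121 ≡ 1).
Multiplying both sides by 11: x ≡ 11·6 = 66 ≡ 6 (mod 15).

6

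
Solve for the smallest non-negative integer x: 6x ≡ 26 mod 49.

37

6⁻¹ ≡ 41 (mod 49) because 6·41 = 246 = 5·49 + 1.
Multiplying both sides by 41: x ≡ 41·26 = 1066 ≡ 37 (mod 49).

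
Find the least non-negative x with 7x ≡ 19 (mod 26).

7⁻¹ ≡ 15 (mod 26) because 7·15 = 105 = 4·26 + 1.
Multiplying both sides by 15: x ≡ 15·19 = 285 ≡ 25 (mod 26).

25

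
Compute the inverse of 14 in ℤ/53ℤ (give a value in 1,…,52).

19

53 = 3·14 + 11
14 = 1·11 + 3
11 = 3·3 + 2
3 = 1·2 + 1
2 = 2·1 + 0
Back-substituting gives 14·19 ≡ 1 (mod 53).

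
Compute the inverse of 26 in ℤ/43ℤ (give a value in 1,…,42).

43 = 1·26 + 17
26 = 1·17 + 9
17 = 1·9 + 8
9 = 1·8 + 1
8 = 8·1 + 0
Back-substituting gives 26·5 ≡ 1 (mod 43).

5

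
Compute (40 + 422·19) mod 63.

57

422·19 = 8018.
8018 − 127·63 = 17, so 8018 ≡ 17 (mod 63).
(40 + 17) mod 63 = 57.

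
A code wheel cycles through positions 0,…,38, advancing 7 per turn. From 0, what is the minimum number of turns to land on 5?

The inverse of 7 mod 39 is 28 (since 7·28 = 196 ≡ 1).
So x ≡ 28·5 = 140 ≡ 23 (mod 39).
Check: 7·23 = 161 = 4·39 + 5.

23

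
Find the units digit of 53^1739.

The units digit of 53^n cycles with period 4: 3, 9, 7, 1, …
1739 leaves remainder 3 on division by 4, so 53^1739 ends in 7.

7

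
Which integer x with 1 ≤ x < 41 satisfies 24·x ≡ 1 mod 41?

24·12 = 288 = 7·41 + 1, so 24⁻¹ ≡ 12 (mod 41).

12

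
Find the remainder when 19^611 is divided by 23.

Square-and-reduce mod 23: 19^1≡19, 19^2≡16, 19^4≡3, 19^8≡9, 19^16≡12, 19^32≡6, 19^64≡13, 19^128≡8, 19^256≡18, 19^512≡2.
Since 611 = 1 + 2 + 32 + 64 + 512 in binary, 19^611 ≡ 19·16·6·13·2 ≡ 21 (mod 23).

21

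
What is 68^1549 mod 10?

8

The units digit of 68^n cycles with period 4: 8, 4, 2, 6, …
1549 leaves remainder 1 on division by 4, so 68^1549 ends in 8.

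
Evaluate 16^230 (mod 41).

1

By repeated squaring mod 41: 16^1≡16, 16^2≡10, 16^4≡18, 16^8≡37, 16^16≡16, 16^32≡10, 16^64≡18, 16^128≡37.
Since 230 = 2 + 4 + 32 + 64 + 128 in binary, 16^230 ≡ 10·18·10·18·37 ≡ 1 (mod 41).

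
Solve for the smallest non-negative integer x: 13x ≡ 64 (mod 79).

11

The inverse of 13 mod 79 is 73 (since 13·73 = 949 ≡ 1).
Multiplying both sides by 73: x ≡ 73·64 = 4672 ≡ 11 (mod 79).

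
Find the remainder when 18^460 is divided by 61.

By repeated squaring mod 61: 18^1≡18, 18^2≡19, 18^4≡56, 18^8≡25, 18^16≡15, 18^32≡42, 18^64≡56, 18^128≡25, 18^256≡15.
Since 460 = 4 + 8 + 64 + 128 + 256 in binary, 18^460 ≡ 56·25·56·25·15 ≡ 13 (mod 61).

13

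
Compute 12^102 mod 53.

7

By repeated squaring mod 53: 12^1≡12, 12^2≡38, 12^4≡13, 12^8≡10, 12^16≡47, 12^32≡36, 12^64≡24.
Since 102 = 2 + 4 + 32 + 64 in binary, 12^102 ≡ 38·13·36·24 ≡ 7 (mod 53).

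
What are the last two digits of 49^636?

By repeated squaring mod 100: 49^1≡49, 49^2≡1, 49^4≡1, 49^8≡1, 49^16≡1, 49^32≡1, 49^64≡1, 49^128≡1, 49^256≡1, 49^512≡1.
636 = 4 + 8 + 16 + 32 + 64 + 512, so 49^636 ≡ 1·1·1·1·1·1 ≡ 1 (mod 100).

01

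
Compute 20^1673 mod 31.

19

Successive squares of 20 mod 31: 20^1≡20, 20^2≡28, 20^4≡9, 20^8≡19, 20^16≡20, 20^32≡28, 20^64≡9, 20^128≡19, 20^256≡20, 20^512≡28, 20^1024≡9.
1673 = 1 + 8 + 128 + 512 + 1024, so 20^1673 ≡ 20·19·19·28·9 ≡ 19 (mod 31).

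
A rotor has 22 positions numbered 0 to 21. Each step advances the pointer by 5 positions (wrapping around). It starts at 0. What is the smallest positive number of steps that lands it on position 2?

The inverse of 5 mod 22 is 9 (since 5·9 = 45 ≡ 1).
So x ≡ 9·2 = 18 ≡ 18 (mod 22).

18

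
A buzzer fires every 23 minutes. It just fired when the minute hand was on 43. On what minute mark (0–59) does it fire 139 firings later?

139·23 = 3197.
3197 − 53·60 = 17, so 3197 ≡ 17 (mod 60).
(43 + 17) mod 60 = 0.

0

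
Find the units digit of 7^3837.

7

The units digit of 7^n cycles with period 4: 7, 9, 3, 1, …
3837 leaves remainder 1 on division by 4, so 7^3837 ends in 7.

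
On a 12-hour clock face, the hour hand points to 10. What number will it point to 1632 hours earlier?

1632 = 136·12 + 0, so 1632 mod 12 = 0.
10 − 0 → 10 on a 12-hour dial.

10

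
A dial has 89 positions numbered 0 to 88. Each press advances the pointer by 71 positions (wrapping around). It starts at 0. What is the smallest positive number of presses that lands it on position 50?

17

The inverse of 71 mod 89 is 84 (since 71·84 = 5964 ≡ 1).
Multiplying both sides by 84: x ≡ 84·50 = 4200 ≡ 17 (mod 89).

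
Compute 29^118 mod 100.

61

By repeated squaring mod 100: 29^1≡29, 29^2≡41, 29^4≡81, 29^8≡61, 29^16≡21, 29^32≡41, 29^64≡81.
118 = 2 + 4 + 16 + 32 + 64, so 29^118 ≡ 41·81·21·41·81 ≡ 61 (mod 100).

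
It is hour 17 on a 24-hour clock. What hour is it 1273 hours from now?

1273 − 53·24 = 1, so 1273 ≡ 1 (mod 24).
(17 + 1) mod 24 = 18.

18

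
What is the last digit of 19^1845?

Powers of 9 mod 10 repeat with period 2: 9, 1.
1845 mod 2 = 1, so the last digit matches 9^1 = 9.

9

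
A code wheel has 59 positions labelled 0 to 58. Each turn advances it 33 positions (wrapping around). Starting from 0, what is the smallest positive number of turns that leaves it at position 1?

33·34 = 1122 = 19·59 + 1, so 33⁻¹ ≡ 34 (mod 59).

34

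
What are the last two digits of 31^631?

31

By repeated squaring mod 100: 31^1≡31, 31^2≡61, 31^4≡21, 31^8≡41, 31^16≡81, 31^32≡61, 31^64≡21, 31^128≡41, 31^256≡81, 31^512≡61.
631 = 1 + 2 + 4 + 16 + 32 + 64 + 512, so 31^631 ≡ 31·61·21·81·61·21·61 ≡ 31 (mod 100).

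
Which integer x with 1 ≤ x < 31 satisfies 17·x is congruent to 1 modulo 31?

17·11 = 187 = 6·31 + 1, so 17⁻¹ ≡ 11 (mod 31).

11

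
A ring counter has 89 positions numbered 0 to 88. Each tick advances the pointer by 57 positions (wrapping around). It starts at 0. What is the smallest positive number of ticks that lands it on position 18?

5

The inverse of 57 mod 89 is 25 (since 57·25 = 1425 ≡ 1).
So x ≡ 25·18 = 450 ≡ 5 (mod 89).
Check: 57·5 = 285 = 3·89 + 18.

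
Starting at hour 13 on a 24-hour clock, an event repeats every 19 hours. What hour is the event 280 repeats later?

5

280·19 = 5320.
5320 mod 24 = 16 (since 221·24 = 5304).
(13 + 16) mod 24 = 5.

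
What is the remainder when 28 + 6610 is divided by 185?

163

6610 mod 185 = 135 (since 35·185 = 6475).
(28 + 135) mod 185 = 163.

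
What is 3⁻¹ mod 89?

3·30 = 90 = 1·89 + 1, so 3⁻¹ ≡ 30 (mod 89).

30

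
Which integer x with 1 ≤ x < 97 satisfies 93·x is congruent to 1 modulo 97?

24

97 = 1·93 + 4
93 = 23·4 + 1
4 = 4·1 + 0
Back-substituting gives 93·24 ≡ 1 (mod 97).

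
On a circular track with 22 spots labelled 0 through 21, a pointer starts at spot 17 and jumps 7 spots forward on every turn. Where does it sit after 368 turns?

368·7 = 2576.
2576 mod 22 = 2 (since 117·22 = 2574).
(17 + 2) mod 22 = 19.

19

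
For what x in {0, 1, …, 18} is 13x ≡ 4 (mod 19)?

13⁻¹ ≡ 3 (mod 19) because 13·3 = 39 = 2·19 + 1.
Multiplying both sides by 3: x ≡ 3·4 = 12 ≡ 12 (mod 19).

12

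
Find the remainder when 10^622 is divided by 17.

8

Successive squares of 10 mod 17: 10^1≡10, 10^2≡15, 10^4≡4, 10^8≡16, 10^16≡1, 10^32≡1, 10^64≡1, 10^128≡1, 10^256≡1, 10^512≡1.
622 = 2 + 4 + 8 + 32 + 64 + 512, so 10^622 ≡ 15·4·16·1·1·1 ≡ 8 (mod 17).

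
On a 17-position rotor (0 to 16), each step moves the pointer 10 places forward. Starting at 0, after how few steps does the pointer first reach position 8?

11

The inverse of 10 mod 17 is 12 (since 10·12 = 120 ≡ 1).
So x ≡ 12·8 = 96 ≡ 11 (mod 17).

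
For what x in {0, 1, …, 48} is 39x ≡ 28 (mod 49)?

7

The inverse of 39 mod 49 is 44 (since 39·44 = 1716 ≡ 1).
Multiplying both sides by 44: x ≡ 44·28 = 1232 ≡ 7 (mod 49).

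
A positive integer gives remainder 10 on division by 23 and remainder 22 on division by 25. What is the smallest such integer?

Since 25·12 ≡ 1 (mod 23), take x = 22 + 25·((10−22)·12 mod 23) = 22 + 25·17 = 447.
Check: 447 mod 23 = 10, 447 mod 25 = 22.

447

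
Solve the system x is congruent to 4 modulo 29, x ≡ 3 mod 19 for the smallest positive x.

497

Since 19·26 ≡ 1 (mod 29), take x = 3 + 19·((4−3)·26 mod 29) = 3 + 19·26 = 497.
Check: 497 mod 29 = 4, 497 mod 19 = 3.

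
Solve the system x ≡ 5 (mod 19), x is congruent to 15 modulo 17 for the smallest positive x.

100

x ≡ 15 (mod 17) gives x ∈ {15, 32, 49, 66, 83, 100}.
The first of these with x mod 19 = 5 is 100.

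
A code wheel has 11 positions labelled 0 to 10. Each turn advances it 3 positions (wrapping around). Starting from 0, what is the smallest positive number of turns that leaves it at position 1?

3·4 = 12 = 1·11 + 1, so 3⁻¹ ≡ 4 (mod 11).

4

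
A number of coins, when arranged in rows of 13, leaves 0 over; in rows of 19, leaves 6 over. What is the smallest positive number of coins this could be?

x ≡ 0 (mod 13) gives x ∈ {0, 13, 26, 39, 52, 65, 78, 91, …}.
The first of these with x mod 19 = 6 is 234.

234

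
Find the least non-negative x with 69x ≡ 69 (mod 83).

1

The inverse of 69 mod 83 is 77 (since 69·77 = 5313 ≡ 1).
Multiplying both sides by 77: x ≡ 77·69 = 5313 ≡ 1 (mod 83).
Check: 69·1 = 69 = 0·83 + 69.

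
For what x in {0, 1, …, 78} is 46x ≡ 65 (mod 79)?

The inverse of 46 mod 79 is 67 (since 46·67 = 3082 ≡ 1).
So x ≡ 67·65 = 4355 ≡ 10 (mod 79).
Check: 46·10 = 460 = 5·79 + 65.

10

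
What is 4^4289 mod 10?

4

Last digits of 4^n: 4, 6 (period 2).
4289 leaves remainder 1 on division by 2, so 4^4289 ends in 4.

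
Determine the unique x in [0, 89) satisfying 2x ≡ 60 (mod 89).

30

2⁻¹ ≡ 45 (mod 89) because 2·45 = 90 = 1·89 + 1.
So x ≡ 45·60 = 2700 ≡ 30 (mod 89).
Check: 2·30 = 60 = 0·89 + 60.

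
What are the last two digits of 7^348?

01

Square-and-reduce mod 100: 7^1≡7, 7^2≡49, 7^4≡1, 7^8≡1, 7^16≡1, 7^32≡1, 7^64≡1, 7^128≡1, 7^256≡1.
348 = 4 + 8 + 16 + 64 + 256, so 7^348 ≡ 1·1·1·1·1 ≡ 1 (mod 100).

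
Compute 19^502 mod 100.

Square-and-reduce mod 100: 19^1≡19, 19^2≡61, 19^4≡21, 19^8≡41, 19^16≡81, 19^32≡61, 19^64≡21, 19^128≡41, 19^256≡81.
502 = 2 + 4 + 16 + 32 + 64 + 128 + 256, so 19^502 ≡ 61·21·81·61·21·41·81 ≡ 61 (mod 100).

61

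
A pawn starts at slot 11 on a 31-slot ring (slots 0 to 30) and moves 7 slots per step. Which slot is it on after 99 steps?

22

99·7 = 693.
693 = 22·31 + 11, so 693 mod 31 = 11.
(11 + 11) mod 31 = 22.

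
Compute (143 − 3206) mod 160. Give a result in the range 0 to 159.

3206 − 20·160 = 6, so 3206 ≡ 6 (mod 160).
(143 − 6) mod 160 = 137.

137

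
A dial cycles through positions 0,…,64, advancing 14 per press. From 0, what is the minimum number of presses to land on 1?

14

The inverse of 14 mod 65 is 14 (since 14·14 = 196 ≡ 1).
Multiplying both sides by 14: x ≡ 14·1 = 14 ≡ 14 (mod 65).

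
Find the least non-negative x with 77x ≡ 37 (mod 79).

The inverse of 77 mod 79 is 39 (since 77·39 = 3003 ≡ 1).
So x ≡ 39·37 = 1443 ≡ 21 (mod 79).
Check: 77·21 = 1617 = 20·79 + 37.

21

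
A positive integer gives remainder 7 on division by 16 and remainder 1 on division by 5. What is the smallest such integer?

x ≡ 1 (mod 5) gives x ∈ {1, 6, 11, 16, 21, 26, 31, 36, …}.
The first of these with x mod 16 = 7 is 71.

71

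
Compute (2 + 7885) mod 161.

159

7885 − 48·161 = 157, so 7885 ≡ 157 (mod 161).
(2 + 157) mod 161 = 159.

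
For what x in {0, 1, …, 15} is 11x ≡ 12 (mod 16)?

The inverse of 11 mod 16 is 3 (since 11·3 = 33 ≡ 1).
Multiplying both sides by 3: x ≡ 3·12 = 36 ≡ 4 (mod 16).

4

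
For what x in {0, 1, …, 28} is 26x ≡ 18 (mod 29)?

26⁻¹ ≡ 19 (mod 29) because 26·19 = 494 = 17·29 + 1.
Multiplying both sides by 19: x ≡ 19·18 = 342 ≡ 23 (mod 29).

23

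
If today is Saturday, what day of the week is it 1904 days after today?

Saturday

Dividing 1904 by 7 gives quotient 272 and remainder 0.
Saturday + 0 days → Saturday.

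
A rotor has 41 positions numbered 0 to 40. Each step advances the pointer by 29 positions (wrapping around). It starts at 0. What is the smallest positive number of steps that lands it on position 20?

The inverse of 29 mod 41 is 17 (since 29·17 = 493 ≡ 1).
Multiplying both sides by 17: x ≡ 17·20 = 340 ≡ 12 (mod 41).
Check: 29·12 = 348 = 8·41 + 20.

12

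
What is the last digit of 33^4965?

Powers of 3 mod 10 repeat with period 4: 3, 9, 7, 1.
4965 leaves remainder 1 on division by 4, so 33^4965 ends in 3.

3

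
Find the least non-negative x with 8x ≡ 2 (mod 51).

The inverse of 8 mod 51 is 32 (since 8·32 = 256 ≡ 1).
So x ≡ 32·2 = 64 ≡ 13 (mod 51).

13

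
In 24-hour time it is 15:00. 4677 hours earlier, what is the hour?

18

Dividing 4677 by 24 gives quotient 194 and remainder 21.
(15 − 21) mod 24 = 18.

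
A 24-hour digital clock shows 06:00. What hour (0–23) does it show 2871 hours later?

21

2871 = 119·24 + 15, so 2871 mod 24 = 15.
(6 + 15) mod 24 = 21.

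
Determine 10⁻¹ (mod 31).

31 = 3·10 + 1
10 = 10·1 + 0
Back-substituting gives 10·28 ≡ 1 (mod 31).

28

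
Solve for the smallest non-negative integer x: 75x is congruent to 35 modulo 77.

75⁻¹ ≡ 38 (mod 77) because 75·38 = 2850 = 37·77 + 1.
Multiplying both sides by 38: x ≡ 38·35 = 1330 ≡ 21 (mod 77).

21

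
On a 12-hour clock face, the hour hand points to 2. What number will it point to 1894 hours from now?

1894 − 157·12 = 10, so 1894 ≡ 10 (mod 12).
2 + 10 → 12 on a 12-hour dial.

12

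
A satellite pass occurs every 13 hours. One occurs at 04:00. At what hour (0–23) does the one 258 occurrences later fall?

258·13 = 3354.
3354 − 139·24 = 18, so 3354 ≡ 18 (mod 24).
(4 + 18) mod 24 = 22.

22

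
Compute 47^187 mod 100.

63

Successive squares of 47 mod 100: 47^1≡47, 47^2≡9, 47^4≡81, 47^8≡61, 47^16≡21, 47^32≡41, 47^64≡81, 47^128≡61.
187 = 1 + 2 + 8 + 16 + 32 + 128, so 47^187 ≡ 47·9·61·21·41·61 ≡ 63 (mod 100).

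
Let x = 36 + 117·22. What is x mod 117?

117·22 = 2574.
Dividing 2574 by 117 gives quotient 22 and remainder 0.
(36 + 0) mod 117 = 36.

36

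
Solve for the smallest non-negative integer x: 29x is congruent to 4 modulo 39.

The inverse of 29 mod 39 is 35 (since 29·35 = 1015 ≡ 1).
Multiplying both sides by 35: x ≡ 35·4 = 140 ≡ 23 (mod 39).

23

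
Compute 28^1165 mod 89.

33

By repeated squaring mod 89: 28^1≡28, 28^2≡72, 28^4≡22, 28^8≡39, 28^16≡8, 28^32≡64, 28^64≡2, 28^128≡4, 28^256≡16, 28^512≡78, 28^1024≡32.
1165 = 1 + 4 + 8 + 128 + 1024, so 28^1165 ≡ 28·22·39·4·32 ≡ 33 (mod 89).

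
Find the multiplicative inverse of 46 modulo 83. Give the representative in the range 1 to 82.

83 = 1·46 + 37
46 = 1·37 + 9
37 = 4·9 + 1
9 = 9·1 + 0
Back-substituting gives 46·74 ≡ 1 (mod 83).

74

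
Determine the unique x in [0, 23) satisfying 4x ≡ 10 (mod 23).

14

The inverse of 4 mod 23 is 6 (since 4·6 = 24 ≡ 1).
Multiplying both sides by 6: x ≡ 6·10 = 60 ≡ 14 (mod 23).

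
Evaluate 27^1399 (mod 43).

8

Successive squares of 27 mod 43: 27^1≡27, 27^2≡41, 27^4≡4, 27^8≡16, 27^16≡41, 27^32≡4, 27^64≡16, 27^128≡41, 27^256≡4, 27^512≡16, 27^1024≡41.
Since 1399 = 1 + 2 + 4 + 16 + 32 + 64 + 256 + 1024 in binary, 27^1399 ≡ 27·41·4·41·4·16·4·41 ≡ 8 (mod 43).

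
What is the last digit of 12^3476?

6

Last digits of 2^n: 2, 4, 8, 6 (period 4).
3476 leaves remainder 0 on division by 4, so 12^3476 ends in 6.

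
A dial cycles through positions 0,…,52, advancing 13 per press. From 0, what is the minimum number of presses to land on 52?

13⁻¹ ≡ 49 (mod 53) because 13·49 = 637 = 12·53 + 1.
So x ≡ 49·52 = 2548 ≡ 4 (mod 53).

4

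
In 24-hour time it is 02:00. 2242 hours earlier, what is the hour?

16

2242 = 93·24 + 10, so 2242 mod 24 = 10.
(2 − 10) mod 24 = 16.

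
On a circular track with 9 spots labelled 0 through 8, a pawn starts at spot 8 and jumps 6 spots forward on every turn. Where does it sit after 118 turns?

118·6 = 708.
708 mod 9 = 6 (since 78·9 = 702).
(8 + 6) mod 9 = 5.

5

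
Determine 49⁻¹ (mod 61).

5

61 = 1·49 + 12
49 = 4·12 + 1
12 = 12·1 + 0
Back-substituting gives 49·5 ≡ 1 (mod 61).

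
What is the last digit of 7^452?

Powers of 7 mod 10 repeat with period 4: 7, 9, 3, 1.
452 mod 4 = 0, so the last digit matches 7^4 = 1.

1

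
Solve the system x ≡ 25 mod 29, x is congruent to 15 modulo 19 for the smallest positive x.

547

Since 19·26 ≡ 1 (mod 29), take x = 15 + 19·((25−15)·26 mod 29) = 15 + 19·28 = 547.
Check: 547 mod 29 = 25, 547 mod 19 = 15.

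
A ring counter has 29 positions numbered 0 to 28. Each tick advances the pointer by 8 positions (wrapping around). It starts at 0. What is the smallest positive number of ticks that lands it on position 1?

11

The inverse of 8 mod 29 is 11 (since 8·11 = 88 ≡ 1).
Multiplying both sides by 11: x ≡ 11·1 = 11 ≡ 11 (mod 29).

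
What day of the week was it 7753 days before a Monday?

Thursday

7753 − 1107·7 = 4, so 7753 ≡ 4 (mod 7).
Monday − 4 days → Thursday.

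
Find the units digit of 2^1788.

Powers of 2 mod 10 repeat with period 4: 2, 4, 8, 6.
1788 mod 4 = 0, so the last digit matches 2^4 = 6.

6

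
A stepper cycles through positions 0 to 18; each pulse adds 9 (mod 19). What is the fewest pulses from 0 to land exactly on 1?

19 = 2·9 + 1
9 = 9·1 + 0
Back-substituting gives 9·17 ≡ 1 (mod 19).

17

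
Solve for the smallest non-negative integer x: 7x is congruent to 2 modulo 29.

7⁻¹ ≡ 25 (mod 29) because 7·25 = 175 = 6·29 + 1.
So x ≡ 25·2 = 50 ≡ 21 (mod 29).

21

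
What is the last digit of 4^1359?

Powers of 4 mod 10 repeat with period 2: 4, 6.
1359 leaves remainder 1 on division by 2, so 4^1359 ends in 4.

4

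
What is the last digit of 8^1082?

4

Last digits of 8^n: 8, 4, 2, 6 (period 4).
1082 mod 4 = 2, so the last digit matches 8^2 = 4.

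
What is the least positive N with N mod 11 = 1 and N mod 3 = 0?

12

Since 3·4 ≡ 1 (mod 11), take x = 0 + 3·((1−0)·4 mod 11) = 0 + 3·4 = 12.
Check: 12 mod 11 = 1, 12 mod 3 = 0.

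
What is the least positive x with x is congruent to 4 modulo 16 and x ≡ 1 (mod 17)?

x ≡ 4 (mod 16) gives x ∈ {4, 20, 36, 52}.
The first of these with x mod 17 = 1 is 52.

52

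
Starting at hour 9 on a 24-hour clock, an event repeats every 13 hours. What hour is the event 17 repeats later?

17·13 = 221.
221 mod 24 = 5 (since 9·24 = 216).
(9 + 5) mod 24 = 14.

14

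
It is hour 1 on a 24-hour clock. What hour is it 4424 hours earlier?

17

4424 mod 24 = 8 (since 184·24 = 4416).
(1 − 8) mod 24 = 17.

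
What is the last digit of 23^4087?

7

The units digit of 23^n cycles with period 4: 3, 9, 7, 1, …
4087 leaves remainder 3 on division by 4, so 23^4087 ends in 7.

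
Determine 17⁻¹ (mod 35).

33

35 = 2·17 + 1
17 = 17·1 + 0
Back-substituting gives 17·33 ≡ 1 (mod 35).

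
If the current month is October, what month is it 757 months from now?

757 − 63·12 = 1, so 757 ≡ 1 (mod 12).
October + 1 month → November.

November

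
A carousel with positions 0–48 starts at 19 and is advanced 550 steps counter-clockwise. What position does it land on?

550 = 11·49 + 11, so 550 mod 49 = 11.
(19 − 11) mod 49 = 8.

8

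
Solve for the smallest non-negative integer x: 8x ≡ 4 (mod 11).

6

8⁻¹ ≡ 7 (mod 11) because 8·7 = 56 = 5·11 + 1.
So x ≡ 7·4 = 28 ≡ 6 (mod 11).
Check: 8·6 = 48 = 4·11 + 4.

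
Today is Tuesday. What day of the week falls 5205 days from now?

5205 − 743·7 = 4, so 5205 ≡ 4 (mod 7).
Tuesday + 4 days → Saturday.

Saturday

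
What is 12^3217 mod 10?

Powers of 2 mod 10 repeat with period 4: 2, 4, 8, 6.
3217 mod 4 = 1, so the last digit matches 2^1 = 2.

2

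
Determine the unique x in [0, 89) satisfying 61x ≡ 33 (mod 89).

The inverse of 61 mod 89 is 54 (since 61·54 = 3294 ≡ 1).
So x ≡ 54·33 = 1782 ≡ 2 (mod 89).
Check: 61·2 = 122 = 1·89 + 33.

2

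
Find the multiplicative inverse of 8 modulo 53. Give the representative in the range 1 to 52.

20

53 = 6·8 + 5
8 = 1·5 + 3
5 = 1·3 + 2
3 = 1·2 + 1
2 = 2·1 + 0
Back-substituting gives 8·20 ≡ 1 (mod 53).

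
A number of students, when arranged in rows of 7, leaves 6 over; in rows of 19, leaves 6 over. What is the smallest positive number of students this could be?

Since 19·3 ≡ 1 (mod 7), take x = 6 + 19·((6−6)·3 mod 7) = 6 + 19·0 = 6.
Check: 6 mod 7 = 6, 6 mod 19 = 6.

6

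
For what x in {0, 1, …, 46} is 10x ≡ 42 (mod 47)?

The inverse of 10 mod 47 is 33 (since 10·33 = 330 ≡ 1).
Multiplying both sides by 33: x ≡ 33·42 = 1386 ≡ 23 (mod 47).

23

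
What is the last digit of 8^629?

8

Powers of 8 mod 10 repeat with period 4: 8, 4, 2, 6.
629 leaves remainder 1 on division by 4, so 8^629 ends in 8.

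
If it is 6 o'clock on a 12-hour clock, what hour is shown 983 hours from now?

5

983 = 81·12 + 11, so 983 mod 12 = 11.
6 + 11 → 5 on a 12-hour dial.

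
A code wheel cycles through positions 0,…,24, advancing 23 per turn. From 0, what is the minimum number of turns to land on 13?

6

23⁻¹ ≡ 12 (mod 25) because 23·12 = 276 = 11·25 + 1.
So x ≡ 12·13 = 156 ≡ 6 (mod 25).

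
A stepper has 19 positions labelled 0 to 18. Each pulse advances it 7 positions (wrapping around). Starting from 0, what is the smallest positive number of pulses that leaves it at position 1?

7·11 = 77 = 4·19 + 1, so 7⁻¹ ≡ 11 (mod 19).

11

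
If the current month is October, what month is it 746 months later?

December

Dividing 746 by 12 gives quotient 62 and remainder 2.
October + 2 months → December.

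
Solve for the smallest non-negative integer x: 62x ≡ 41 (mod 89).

71

62⁻¹ ≡ 56 (mod 89) because 62·56 = 3472 = 39·89 + 1.
Multiplying both sides by 56: x ≡ 56·41 = 2296 ≡ 71 (mod 89).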